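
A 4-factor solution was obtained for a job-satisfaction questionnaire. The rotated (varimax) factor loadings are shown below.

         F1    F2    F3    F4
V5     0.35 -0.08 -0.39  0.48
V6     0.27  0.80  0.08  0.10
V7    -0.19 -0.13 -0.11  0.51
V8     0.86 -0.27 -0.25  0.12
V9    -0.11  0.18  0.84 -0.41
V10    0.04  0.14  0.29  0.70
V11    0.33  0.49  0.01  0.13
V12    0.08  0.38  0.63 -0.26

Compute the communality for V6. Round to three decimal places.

0.729

h² = 0.27² + 0.80² + 0.08² + 0.10² = 0.0729 + 0.6400 + 0.0064 + 0.0100 = 0.7293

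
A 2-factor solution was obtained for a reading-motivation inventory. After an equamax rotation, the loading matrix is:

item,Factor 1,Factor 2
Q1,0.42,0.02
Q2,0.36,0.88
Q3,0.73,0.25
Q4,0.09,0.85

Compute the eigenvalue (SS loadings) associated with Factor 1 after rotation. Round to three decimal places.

0.847

SS loadings for Factor 1 = 0.42² + 0.36² + 0.73² + 0.09² = 0.1764 + 0.1296 + 0.5329 + 0.0081 = 0.8470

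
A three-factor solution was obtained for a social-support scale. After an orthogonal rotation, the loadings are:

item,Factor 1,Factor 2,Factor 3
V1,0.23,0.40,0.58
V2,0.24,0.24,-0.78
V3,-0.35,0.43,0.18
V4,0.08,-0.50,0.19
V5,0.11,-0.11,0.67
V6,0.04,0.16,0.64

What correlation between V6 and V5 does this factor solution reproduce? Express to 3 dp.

r̂ = Σ λ_i·λ_j across factors = (0.04)(0.11) + (0.16)(-0.11) + (0.64)(0.67)
  = +0.0044 -0.0176 +0.4288 = 0.4156

0.416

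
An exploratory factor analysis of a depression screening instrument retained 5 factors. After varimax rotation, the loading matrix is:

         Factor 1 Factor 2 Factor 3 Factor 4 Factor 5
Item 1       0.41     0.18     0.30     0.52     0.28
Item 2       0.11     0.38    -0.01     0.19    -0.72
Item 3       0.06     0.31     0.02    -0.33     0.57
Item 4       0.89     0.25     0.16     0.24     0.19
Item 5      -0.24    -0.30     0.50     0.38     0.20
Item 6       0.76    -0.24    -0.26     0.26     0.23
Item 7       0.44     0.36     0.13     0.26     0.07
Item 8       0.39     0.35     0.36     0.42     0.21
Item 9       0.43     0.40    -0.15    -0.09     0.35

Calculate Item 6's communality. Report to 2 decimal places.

h² = 0.76² + (-0.24)² + (-0.26)² + 0.26² + 0.23² = 0.5776 + 0.0576 + 0.0676 + 0.0676 + 0.0529 = 0.8233

0.82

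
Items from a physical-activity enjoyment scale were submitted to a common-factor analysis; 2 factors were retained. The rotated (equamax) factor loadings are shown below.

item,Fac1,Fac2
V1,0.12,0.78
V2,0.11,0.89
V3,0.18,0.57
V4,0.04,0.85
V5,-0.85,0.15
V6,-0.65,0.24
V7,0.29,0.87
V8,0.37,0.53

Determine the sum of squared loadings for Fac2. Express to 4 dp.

SS loadings for Fac2 = 0.78² + 0.89² + 0.57² + 0.85² + 0.15² + 0.24² + 0.87² + 0.53² = 0.6084 + 0.7921 + 0.3249 + 0.7225 + 0.0225 + 0.0576 + 0.7569 + 0.2809 = 3.5658

3.5658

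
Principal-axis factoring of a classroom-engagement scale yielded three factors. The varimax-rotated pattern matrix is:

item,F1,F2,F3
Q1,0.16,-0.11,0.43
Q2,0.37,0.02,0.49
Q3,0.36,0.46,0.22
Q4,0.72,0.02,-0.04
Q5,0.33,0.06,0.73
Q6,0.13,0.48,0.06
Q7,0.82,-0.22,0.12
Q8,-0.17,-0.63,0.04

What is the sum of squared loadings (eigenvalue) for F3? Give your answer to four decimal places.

1.0275

SS loadings for F3 = 0.43² + 0.49² + 0.22² + (-0.04)² + 0.73² + 0.06² + 0.12² + 0.04² = 0.1849 + 0.2401 + 0.0484 + 0.0016 + 0.5329 + 0.0036 + 0.0144 + 0.0016 = 1.0275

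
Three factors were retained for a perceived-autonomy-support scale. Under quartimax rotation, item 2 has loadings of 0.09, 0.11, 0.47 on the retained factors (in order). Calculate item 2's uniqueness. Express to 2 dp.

0.76

h² = 0.09² + 0.11² + 0.47² = 0.0081 + 0.0121 + 0.2209 = 0.2411
Uniqueness u² = 1 − h² = 1 − 0.2411 = 0.7589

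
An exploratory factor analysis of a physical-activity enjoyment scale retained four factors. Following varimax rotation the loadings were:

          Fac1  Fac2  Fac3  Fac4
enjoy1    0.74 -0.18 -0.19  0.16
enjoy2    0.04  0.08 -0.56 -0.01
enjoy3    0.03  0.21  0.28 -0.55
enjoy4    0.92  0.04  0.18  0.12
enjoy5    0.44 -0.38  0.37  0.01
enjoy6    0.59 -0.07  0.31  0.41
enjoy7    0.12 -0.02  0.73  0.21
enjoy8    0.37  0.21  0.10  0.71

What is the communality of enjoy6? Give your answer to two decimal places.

0.62

h² = 0.59² + (-0.07)² + 0.31² + 0.41² = 0.3481 + 0.0049 + 0.0961 + 0.1681 = 0.6172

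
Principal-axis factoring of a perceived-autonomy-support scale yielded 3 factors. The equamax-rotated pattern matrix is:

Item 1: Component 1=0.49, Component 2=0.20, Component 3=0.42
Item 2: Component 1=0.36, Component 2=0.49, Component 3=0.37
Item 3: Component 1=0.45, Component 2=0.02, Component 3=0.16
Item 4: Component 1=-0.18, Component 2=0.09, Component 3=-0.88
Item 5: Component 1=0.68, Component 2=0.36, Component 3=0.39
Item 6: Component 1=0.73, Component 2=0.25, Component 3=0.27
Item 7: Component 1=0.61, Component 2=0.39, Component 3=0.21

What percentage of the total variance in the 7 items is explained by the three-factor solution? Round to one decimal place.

Communalities: 0.4565, 0.5066, 0.2285, 0.8149, 0.7441, 0.6683, 0.5683; Σh² = 3.9872.
Total variance with 7 standardized items is 7, so the solution explains 3.9872/7 = 0.5696 = 56.96%.

57.0%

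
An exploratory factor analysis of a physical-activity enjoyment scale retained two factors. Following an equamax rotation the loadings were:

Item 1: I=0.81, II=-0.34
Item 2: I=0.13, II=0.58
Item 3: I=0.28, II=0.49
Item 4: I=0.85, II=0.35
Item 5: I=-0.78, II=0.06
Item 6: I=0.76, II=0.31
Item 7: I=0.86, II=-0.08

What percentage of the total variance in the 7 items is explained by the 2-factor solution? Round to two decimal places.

61.72%

SS loadings by factor: 3.3995, 0.9207; total = 4.3202.
Total variance with 7 standardized items is 7, so the solution explains 4.3202/7 = 0.6172 = 61.72%.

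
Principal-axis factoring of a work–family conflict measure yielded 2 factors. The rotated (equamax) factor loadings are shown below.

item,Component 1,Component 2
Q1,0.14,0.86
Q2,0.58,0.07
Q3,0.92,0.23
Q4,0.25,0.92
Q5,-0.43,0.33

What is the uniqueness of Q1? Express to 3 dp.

h² = 0.14² + 0.86² = 0.0196 + 0.7396 = 0.7592
Uniqueness u² = 1 − h² = 1 − 0.7592 = 0.2408

0.241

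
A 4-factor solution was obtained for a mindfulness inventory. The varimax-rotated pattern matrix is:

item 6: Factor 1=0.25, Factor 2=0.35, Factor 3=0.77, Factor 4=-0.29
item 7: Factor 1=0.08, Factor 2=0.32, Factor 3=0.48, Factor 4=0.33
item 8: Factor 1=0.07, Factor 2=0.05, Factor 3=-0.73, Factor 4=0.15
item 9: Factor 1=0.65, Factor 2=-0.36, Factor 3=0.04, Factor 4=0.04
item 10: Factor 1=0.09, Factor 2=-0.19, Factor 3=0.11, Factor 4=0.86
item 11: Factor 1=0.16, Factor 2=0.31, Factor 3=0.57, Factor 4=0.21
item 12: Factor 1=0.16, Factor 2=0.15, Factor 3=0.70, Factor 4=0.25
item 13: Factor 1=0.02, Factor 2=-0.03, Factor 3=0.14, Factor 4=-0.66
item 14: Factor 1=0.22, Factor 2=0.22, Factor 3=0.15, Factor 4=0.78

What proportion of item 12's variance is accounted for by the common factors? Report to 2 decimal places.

h² = 0.16² + 0.15² + 0.70² + 0.25² = 0.0256 + 0.0225 + 0.4900 + 0.0625 = 0.6006

0.60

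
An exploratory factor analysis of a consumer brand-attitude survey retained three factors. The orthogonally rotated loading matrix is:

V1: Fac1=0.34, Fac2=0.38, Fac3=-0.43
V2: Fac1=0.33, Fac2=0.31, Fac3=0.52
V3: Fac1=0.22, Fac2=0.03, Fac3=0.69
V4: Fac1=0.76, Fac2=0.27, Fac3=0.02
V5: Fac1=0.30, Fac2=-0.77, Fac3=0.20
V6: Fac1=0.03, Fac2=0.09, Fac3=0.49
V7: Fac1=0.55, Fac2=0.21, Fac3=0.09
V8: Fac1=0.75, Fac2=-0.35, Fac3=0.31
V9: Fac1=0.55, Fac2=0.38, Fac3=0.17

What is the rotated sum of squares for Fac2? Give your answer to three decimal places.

1.226

SS loadings for Fac2 = 0.38² + 0.31² + 0.03² + 0.27² + (-0.77)² + 0.09² + 0.21² + (-0.35)² + 0.38² = 0.1444 + 0.0961 + 0.0009 + 0.0729 + 0.5929 + 0.0081 + 0.0441 + 0.1225 + 0.1444 = 1.2263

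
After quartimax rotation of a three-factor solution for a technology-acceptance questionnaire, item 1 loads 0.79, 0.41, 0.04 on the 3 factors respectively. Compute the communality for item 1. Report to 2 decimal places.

0.79

h² = 0.79² + 0.41² + 0.04² = 0.6241 + 0.1681 + 0.0016 = 0.7938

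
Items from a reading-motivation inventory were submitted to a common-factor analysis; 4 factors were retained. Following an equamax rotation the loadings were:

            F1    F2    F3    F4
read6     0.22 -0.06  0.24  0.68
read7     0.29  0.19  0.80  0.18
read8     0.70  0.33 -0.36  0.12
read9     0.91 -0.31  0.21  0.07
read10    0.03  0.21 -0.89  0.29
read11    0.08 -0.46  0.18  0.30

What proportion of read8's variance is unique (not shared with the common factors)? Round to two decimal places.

h² = 0.70² + 0.33² + (-0.36)² + 0.12² = 0.4900 + 0.1089 + 0.1296 + 0.0144 = 0.7429
Uniqueness u² = 1 − h² = 1 − 0.7429 = 0.2571

0.26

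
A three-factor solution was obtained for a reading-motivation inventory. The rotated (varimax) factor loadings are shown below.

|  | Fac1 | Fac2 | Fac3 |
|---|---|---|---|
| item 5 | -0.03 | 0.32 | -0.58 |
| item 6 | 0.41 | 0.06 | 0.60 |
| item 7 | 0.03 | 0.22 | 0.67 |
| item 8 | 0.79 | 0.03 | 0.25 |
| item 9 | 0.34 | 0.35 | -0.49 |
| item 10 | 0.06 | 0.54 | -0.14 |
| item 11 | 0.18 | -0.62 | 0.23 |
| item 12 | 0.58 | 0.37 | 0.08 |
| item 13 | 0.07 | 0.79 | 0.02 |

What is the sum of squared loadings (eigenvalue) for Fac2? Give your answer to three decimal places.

1.715

SS loadings for Fac2 = 0.32² + 0.06² + 0.22² + 0.03² + 0.35² + 0.54² + (-0.62)² + 0.37² + 0.79² = 0.1024 + 0.0036 + 0.0484 + 0.0009 + 0.1225 + 0.2916 + 0.3844 + 0.1369 + 0.6241 = 1.7148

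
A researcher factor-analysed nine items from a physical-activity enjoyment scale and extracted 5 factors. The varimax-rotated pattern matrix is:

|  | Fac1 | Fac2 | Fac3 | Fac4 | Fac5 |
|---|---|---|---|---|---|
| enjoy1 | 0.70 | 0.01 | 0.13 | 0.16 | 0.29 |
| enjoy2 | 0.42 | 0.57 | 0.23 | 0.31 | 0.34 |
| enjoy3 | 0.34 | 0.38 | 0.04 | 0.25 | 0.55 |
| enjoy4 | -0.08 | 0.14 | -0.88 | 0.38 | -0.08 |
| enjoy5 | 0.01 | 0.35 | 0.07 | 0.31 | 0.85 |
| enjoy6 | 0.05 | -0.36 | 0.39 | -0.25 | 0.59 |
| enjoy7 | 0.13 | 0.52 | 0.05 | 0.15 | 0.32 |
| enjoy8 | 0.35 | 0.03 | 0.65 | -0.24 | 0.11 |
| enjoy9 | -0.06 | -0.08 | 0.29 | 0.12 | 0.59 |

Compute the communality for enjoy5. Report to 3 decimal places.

0.946

h² = 0.01² + 0.35² + 0.07² + 0.31² + 0.85² = 0.0001 + 0.1225 + 0.0049 + 0.0961 + 0.7225 = 0.9461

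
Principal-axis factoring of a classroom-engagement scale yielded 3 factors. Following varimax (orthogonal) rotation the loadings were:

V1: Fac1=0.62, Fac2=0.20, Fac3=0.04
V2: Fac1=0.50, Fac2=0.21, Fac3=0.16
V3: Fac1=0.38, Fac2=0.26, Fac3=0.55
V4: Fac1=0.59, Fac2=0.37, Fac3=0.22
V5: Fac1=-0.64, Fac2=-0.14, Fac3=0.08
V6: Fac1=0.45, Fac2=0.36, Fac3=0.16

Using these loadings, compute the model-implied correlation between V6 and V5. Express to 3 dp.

-0.326

r̂ = Σ λ_i·λ_j across factors = (0.45)(-0.64) + (0.36)(-0.14) + (0.16)(0.08)
  = -0.2880 -0.0504 +0.0128 = -0.3256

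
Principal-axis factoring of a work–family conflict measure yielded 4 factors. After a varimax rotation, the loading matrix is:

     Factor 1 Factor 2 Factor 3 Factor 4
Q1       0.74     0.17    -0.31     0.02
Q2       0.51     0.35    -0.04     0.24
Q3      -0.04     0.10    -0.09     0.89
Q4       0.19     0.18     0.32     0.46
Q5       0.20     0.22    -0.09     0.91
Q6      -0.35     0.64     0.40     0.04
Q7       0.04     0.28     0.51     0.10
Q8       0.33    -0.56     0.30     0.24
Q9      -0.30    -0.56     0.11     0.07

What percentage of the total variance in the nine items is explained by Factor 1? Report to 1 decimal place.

13.4%

SS loadings for Factor 1 = 0.74² + 0.51² + (-0.04)² + 0.19² + 0.20² + (-0.35)² + 0.04² + 0.33² + (-0.30)² = 1.2084
With 9 standardized items, total variance = 9. Proportion = 1.2084/9 = 0.1343 → 13.43%.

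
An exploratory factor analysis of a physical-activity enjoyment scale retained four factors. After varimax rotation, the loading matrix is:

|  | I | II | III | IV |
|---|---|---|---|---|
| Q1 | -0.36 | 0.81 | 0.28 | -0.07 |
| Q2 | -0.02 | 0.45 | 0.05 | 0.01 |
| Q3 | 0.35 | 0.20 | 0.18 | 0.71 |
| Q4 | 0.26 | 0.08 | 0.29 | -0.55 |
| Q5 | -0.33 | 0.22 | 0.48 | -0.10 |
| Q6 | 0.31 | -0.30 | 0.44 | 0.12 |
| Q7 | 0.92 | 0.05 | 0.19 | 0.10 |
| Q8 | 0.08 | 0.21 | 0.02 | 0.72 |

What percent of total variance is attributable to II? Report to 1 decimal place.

13.6%

SS loadings for II = 0.81² + 0.45² + 0.20² + 0.08² + 0.22² + (-0.30)² + 0.05² + 0.21² = 1.0900
With 8 standardized items, total variance = 8. Proportion = 1.0900/8 = 0.1363 → 13.63%.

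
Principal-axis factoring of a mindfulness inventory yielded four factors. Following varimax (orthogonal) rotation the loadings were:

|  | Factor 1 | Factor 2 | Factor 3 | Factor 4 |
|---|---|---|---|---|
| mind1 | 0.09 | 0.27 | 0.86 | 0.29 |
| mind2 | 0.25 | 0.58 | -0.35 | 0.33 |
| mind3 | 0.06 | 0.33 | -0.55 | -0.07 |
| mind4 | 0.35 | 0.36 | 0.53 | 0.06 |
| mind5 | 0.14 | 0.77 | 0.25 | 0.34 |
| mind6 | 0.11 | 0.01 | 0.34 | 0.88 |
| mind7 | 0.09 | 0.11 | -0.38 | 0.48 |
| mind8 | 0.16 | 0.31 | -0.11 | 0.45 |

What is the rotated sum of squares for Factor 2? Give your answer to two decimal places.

SS loadings for Factor 2 = 0.27² + 0.58² + 0.33² + 0.36² + 0.77² + 0.01² + 0.11² + 0.31² = 0.0729 + 0.3364 + 0.1089 + 0.1296 + 0.5929 + 0.0001 + 0.0121 + 0.0961 = 1.3490

1.35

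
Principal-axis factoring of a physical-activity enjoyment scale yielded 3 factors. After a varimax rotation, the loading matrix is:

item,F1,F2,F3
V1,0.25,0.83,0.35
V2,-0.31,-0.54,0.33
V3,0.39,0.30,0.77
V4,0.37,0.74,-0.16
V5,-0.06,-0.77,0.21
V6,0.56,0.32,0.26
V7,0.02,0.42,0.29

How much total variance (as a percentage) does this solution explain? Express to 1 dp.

SS loadings by factor: 0.7652, 2.4898, 1.0457; total = 4.3007.
Total variance with 7 standardized items is 7, so the solution explains 4.3007/7 = 0.6144 = 61.44%.

61.4%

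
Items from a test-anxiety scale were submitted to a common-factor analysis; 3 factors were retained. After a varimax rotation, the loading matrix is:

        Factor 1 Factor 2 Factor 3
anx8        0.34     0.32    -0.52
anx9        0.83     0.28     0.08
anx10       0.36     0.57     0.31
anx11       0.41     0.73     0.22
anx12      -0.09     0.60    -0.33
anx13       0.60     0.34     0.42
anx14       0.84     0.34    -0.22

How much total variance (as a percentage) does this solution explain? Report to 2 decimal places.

65.15%

Communalities: 0.4884, 0.7737, 0.5506, 0.7494, 0.4770, 0.6520, 0.8696; Σh² = 4.5607.
Total variance with 7 standardized items is 7, so the solution explains 4.5607/7 = 0.6515 = 65.15%.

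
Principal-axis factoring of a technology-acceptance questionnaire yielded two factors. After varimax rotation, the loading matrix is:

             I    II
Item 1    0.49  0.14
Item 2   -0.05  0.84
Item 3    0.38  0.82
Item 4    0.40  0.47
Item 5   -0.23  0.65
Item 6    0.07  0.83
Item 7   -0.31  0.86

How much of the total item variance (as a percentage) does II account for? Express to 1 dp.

49.6%

SS loadings for II = 0.14² + 0.84² + 0.82² + 0.47² + 0.65² + 0.83² + 0.86² = 3.4695
With 7 standardized items, total variance = 7. Proportion = 3.4695/7 = 0.4956 → 49.56%.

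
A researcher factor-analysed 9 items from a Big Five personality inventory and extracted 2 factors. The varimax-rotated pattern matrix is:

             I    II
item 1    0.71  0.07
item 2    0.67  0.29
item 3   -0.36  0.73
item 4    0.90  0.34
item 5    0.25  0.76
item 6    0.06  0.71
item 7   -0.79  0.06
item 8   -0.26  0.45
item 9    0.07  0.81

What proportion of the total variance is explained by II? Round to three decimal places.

SS loadings for II = 0.07² + 0.29² + 0.73² + 0.34² + 0.76² + 0.71² + 0.06² + 0.45² + 0.81² = 2.6814
Proportion of variance = 2.6814 / 9 = 0.2979.

0.298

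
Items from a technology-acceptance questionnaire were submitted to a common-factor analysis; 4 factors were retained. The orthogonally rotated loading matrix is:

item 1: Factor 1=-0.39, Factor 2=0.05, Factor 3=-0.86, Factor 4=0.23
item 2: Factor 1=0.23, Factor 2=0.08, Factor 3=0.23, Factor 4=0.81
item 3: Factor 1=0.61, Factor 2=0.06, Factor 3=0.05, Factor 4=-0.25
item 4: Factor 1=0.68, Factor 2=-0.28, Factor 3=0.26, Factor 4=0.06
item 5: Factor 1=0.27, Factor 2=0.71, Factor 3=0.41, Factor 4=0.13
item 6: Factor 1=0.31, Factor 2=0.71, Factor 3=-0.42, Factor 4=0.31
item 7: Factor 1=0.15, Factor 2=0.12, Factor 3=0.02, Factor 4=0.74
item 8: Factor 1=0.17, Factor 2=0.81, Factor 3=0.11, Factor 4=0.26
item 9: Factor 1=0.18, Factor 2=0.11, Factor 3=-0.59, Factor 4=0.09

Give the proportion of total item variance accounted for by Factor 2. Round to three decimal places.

SS loadings for Factor 2 = 0.05² + 0.08² + 0.06² + (-0.28)² + 0.71² + 0.71² + 0.12² + 0.81² + 0.11² = 1.7817
Proportion of variance = 1.7817 / 9 = 0.1980.

0.198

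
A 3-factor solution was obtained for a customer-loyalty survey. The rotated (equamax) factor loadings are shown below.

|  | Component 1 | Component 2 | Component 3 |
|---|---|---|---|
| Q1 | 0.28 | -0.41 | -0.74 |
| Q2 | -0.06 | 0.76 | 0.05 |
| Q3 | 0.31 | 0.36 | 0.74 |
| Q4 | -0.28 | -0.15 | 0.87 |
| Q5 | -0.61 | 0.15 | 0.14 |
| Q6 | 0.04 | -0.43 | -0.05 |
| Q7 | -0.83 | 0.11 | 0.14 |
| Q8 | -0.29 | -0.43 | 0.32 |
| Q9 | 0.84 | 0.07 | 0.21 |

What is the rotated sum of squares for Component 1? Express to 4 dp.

SS loadings for Component 1 = 0.28² + (-0.06)² + 0.31² + (-0.28)² + (-0.61)² + 0.04² + (-0.83)² + (-0.29)² + 0.84² = 0.0784 + 0.0036 + 0.0961 + 0.0784 + 0.3721 + 0.0016 + 0.6889 + 0.0841 + 0.7056 = 2.1088

2.1088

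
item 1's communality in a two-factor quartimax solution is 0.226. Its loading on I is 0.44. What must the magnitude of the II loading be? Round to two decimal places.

Under orthogonal rotation h² = Σλ², so λ_II² = h² − (0.1936) = 0.226 − 0.1936 = 0.0324.
|λ| = √0.0324 = 0.1800.

0.18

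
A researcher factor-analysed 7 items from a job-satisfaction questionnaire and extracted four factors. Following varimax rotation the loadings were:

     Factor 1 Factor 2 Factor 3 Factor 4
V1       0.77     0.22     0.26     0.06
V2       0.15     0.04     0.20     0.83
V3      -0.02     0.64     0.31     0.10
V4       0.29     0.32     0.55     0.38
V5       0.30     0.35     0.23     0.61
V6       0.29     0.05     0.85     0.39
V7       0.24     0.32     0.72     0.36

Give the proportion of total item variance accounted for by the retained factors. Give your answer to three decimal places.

Communalities: 0.7125, 0.7530, 0.5161, 0.6334, 0.6375, 0.9612, 0.8080; Σh² = 5.0217.
Total variance with 7 standardized items is 7, so the solution explains 5.0217/7 = 0.7174.

0.717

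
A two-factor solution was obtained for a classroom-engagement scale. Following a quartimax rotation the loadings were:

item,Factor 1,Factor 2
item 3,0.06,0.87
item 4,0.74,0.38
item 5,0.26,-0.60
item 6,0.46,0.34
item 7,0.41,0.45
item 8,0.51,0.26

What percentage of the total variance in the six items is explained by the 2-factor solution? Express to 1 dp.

Communalities: 0.7605, 0.6920, 0.4276, 0.3272, 0.3706, 0.3277; Σh² = 2.9056.
Total variance with 6 standardized items is 6, so the solution explains 2.9056/6 = 0.4843 = 48.43%.

48.4%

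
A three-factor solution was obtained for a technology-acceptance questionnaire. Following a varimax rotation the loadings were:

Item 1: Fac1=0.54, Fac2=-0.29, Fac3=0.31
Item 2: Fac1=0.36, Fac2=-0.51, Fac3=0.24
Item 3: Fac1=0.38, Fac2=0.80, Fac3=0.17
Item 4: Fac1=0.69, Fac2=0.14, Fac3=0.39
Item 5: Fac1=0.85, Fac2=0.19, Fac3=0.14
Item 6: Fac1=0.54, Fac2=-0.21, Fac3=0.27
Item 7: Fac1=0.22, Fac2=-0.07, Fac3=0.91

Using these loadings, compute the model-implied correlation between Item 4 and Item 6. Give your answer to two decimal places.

r̂ = Σ λ_i·λ_j across factors = (0.69)(0.54) + (0.14)(-0.21) + (0.39)(0.27)
  = +0.3726 -0.0294 +0.1053 = 0.4485

0.45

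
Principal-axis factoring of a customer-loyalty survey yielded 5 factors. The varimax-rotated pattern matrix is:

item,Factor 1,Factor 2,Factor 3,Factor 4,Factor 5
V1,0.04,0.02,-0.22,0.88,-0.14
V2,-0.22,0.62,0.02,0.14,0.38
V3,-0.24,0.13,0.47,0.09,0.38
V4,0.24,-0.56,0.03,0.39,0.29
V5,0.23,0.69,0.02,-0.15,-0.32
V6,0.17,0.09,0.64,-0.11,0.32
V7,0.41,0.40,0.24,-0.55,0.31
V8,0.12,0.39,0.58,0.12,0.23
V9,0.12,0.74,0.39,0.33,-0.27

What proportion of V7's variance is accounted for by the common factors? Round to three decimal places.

0.784

h² = 0.41² + 0.40² + 0.24² + (-0.55)² + 0.31² = 0.1681 + 0.1600 + 0.0576 + 0.3025 + 0.0961 = 0.7843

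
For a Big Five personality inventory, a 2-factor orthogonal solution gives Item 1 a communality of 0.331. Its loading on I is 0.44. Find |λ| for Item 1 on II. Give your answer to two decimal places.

0.37

Under orthogonal rotation h² = Σλ², so λ_II² = h² − (0.1936) = 0.331 − 0.1936 = 0.1374.
|λ| = √0.1374 = 0.3707.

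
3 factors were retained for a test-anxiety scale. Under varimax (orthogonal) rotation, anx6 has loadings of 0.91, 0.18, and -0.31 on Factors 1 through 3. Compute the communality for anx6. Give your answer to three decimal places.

h² = 0.91² + 0.18² + (-0.31)² = 0.8281 + 0.0324 + 0.0961 = 0.9566

0.957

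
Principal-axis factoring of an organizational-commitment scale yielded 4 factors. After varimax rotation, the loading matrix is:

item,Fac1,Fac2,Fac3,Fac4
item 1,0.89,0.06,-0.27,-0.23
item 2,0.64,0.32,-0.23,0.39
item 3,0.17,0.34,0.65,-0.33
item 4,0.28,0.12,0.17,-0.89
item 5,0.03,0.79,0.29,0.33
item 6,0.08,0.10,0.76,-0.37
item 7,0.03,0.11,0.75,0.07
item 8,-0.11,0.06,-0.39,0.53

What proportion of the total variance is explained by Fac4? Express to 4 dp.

SS loadings for Fac4 = (-0.23)² + 0.39² + (-0.33)² + (-0.89)² + 0.33² + (-0.37)² + 0.07² + 0.53² = 1.6376
Proportion of variance = 1.6376 / 8 = 0.2047.

0.2047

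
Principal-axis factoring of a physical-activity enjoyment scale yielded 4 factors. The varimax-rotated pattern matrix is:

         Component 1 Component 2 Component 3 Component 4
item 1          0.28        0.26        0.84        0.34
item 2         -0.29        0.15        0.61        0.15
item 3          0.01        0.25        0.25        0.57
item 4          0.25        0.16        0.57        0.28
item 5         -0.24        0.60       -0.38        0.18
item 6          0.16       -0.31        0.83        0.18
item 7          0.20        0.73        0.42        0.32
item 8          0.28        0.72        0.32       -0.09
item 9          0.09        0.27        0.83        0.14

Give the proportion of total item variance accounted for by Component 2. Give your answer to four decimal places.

0.1954

SS loadings for Component 2 = 0.26² + 0.15² + 0.25² + 0.16² + 0.60² + (-0.31)² + 0.73² + 0.72² + 0.27² = 1.7585
Proportion of variance = 1.7585 / 9 = 0.1954.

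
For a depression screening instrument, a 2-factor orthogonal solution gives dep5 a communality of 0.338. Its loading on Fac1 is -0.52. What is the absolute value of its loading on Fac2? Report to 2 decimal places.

Under orthogonal rotation h² = Σλ², so λ_Fac2² = h² − (0.2704) = 0.338 − 0.2704 = 0.0676.
|λ| = √0.0676 = 0.2600.

0.26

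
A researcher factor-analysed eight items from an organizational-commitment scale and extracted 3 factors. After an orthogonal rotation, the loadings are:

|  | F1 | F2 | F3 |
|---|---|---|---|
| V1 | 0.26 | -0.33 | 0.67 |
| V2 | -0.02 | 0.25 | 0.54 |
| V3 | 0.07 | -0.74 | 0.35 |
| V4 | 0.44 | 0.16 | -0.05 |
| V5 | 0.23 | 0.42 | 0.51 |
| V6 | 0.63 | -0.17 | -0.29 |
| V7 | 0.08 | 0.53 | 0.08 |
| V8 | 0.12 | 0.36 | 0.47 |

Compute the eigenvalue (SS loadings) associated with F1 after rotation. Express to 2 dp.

SS loadings for F1 = 0.26² + (-0.02)² + 0.07² + 0.44² + 0.23² + 0.63² + 0.08² + 0.12² = 0.0676 + 0.0004 + 0.0049 + 0.1936 + 0.0529 + 0.3969 + 0.0064 + 0.0144 = 0.7371

0.74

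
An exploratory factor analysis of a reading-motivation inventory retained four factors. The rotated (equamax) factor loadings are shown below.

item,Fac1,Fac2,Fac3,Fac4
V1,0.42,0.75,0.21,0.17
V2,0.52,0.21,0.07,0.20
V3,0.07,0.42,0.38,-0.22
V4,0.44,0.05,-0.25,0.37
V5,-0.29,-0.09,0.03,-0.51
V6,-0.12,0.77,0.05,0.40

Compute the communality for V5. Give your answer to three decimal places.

h² = (-0.29)² + (-0.09)² + 0.03² + (-0.51)² = 0.0841 + 0.0081 + 0.0009 + 0.2601 = 0.3532

0.353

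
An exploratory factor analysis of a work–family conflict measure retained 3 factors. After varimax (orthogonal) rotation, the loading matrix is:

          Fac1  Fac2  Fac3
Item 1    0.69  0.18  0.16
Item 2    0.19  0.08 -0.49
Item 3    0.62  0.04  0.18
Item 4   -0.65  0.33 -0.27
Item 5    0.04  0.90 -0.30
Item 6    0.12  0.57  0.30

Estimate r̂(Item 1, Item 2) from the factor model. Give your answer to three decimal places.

0.067

r̂ = Σ λ_i·λ_j across factors = (0.69)(0.19) + (0.18)(0.08) + (0.16)(-0.49)
  = +0.1311 +0.0144 -0.0784 = 0.0671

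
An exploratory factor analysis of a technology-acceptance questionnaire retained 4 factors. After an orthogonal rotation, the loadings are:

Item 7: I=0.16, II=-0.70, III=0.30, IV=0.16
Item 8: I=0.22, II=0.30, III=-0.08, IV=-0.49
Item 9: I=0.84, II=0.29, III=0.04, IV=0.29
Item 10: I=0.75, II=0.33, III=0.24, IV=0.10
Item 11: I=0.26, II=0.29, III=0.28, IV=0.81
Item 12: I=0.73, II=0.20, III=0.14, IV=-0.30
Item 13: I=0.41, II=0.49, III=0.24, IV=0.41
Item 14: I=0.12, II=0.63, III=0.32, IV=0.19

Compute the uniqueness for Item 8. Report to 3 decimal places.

h² = 0.22² + 0.30² + (-0.08)² + (-0.49)² = 0.0484 + 0.0900 + 0.0064 + 0.2401 = 0.3849
Uniqueness u² = 1 − h² = 1 − 0.3849 = 0.6151

0.615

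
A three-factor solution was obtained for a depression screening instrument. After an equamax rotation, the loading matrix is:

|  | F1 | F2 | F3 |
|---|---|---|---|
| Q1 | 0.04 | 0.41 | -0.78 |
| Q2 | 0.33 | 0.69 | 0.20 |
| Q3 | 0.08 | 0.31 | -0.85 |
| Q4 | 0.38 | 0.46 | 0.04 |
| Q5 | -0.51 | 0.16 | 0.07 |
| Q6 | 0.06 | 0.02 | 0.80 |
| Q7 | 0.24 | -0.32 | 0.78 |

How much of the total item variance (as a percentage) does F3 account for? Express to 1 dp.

SS loadings for F3 = (-0.78)² + 0.20² + (-0.85)² + 0.04² + 0.07² + 0.80² + 0.78² = 2.6258
With 7 standardized items, total variance = 7. Proportion = 2.6258/7 = 0.3751 → 37.51%.

37.5%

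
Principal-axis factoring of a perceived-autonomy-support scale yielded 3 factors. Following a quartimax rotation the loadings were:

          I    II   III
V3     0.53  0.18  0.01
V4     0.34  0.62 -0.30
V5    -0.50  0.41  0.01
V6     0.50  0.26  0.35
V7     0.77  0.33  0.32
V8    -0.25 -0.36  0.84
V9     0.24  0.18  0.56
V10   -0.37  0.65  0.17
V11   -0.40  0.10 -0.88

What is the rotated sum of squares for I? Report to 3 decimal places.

SS loadings for I = 0.53² + 0.34² + (-0.50)² + 0.50² + 0.77² + (-0.25)² + 0.24² + (-0.37)² + (-0.40)² = 0.2809 + 0.1156 + 0.2500 + 0.2500 + 0.5929 + 0.0625 + 0.0576 + 0.1369 + 0.1600 = 1.9064

1.906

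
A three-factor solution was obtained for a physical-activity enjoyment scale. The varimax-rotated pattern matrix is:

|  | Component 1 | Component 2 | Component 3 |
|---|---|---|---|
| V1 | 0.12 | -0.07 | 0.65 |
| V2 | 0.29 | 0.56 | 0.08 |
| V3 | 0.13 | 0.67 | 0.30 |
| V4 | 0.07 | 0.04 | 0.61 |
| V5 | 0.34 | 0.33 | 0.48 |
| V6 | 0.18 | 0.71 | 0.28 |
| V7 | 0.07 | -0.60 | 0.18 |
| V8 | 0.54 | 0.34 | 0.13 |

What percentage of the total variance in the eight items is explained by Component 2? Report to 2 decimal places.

23.22%

SS loadings for Component 2 = (-0.07)² + 0.56² + 0.67² + 0.04² + 0.33² + 0.71² + (-0.60)² + 0.34² = 1.8576
With 8 standardized items, total variance = 8. Proportion = 1.8576/8 = 0.2322 → 23.22%.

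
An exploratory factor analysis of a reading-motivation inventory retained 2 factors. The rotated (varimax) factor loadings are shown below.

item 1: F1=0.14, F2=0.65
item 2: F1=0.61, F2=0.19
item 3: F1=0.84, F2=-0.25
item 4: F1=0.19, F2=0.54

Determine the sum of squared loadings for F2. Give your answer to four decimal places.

SS loadings for F2 = 0.65² + 0.19² + (-0.25)² + 0.54² = 0.4225 + 0.0361 + 0.0625 + 0.2916 = 0.8127

0.8127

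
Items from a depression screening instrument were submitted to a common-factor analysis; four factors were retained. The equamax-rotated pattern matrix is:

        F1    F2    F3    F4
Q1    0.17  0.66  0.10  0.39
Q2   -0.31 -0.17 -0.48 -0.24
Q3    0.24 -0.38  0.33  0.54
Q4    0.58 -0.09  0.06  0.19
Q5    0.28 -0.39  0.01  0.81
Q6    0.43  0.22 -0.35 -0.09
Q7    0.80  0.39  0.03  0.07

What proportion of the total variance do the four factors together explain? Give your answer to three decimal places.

0.582

SS loadings by factor: 1.4223, 0.9696, 0.4764, 1.2065; total = 4.0748.
Total variance with 7 standardized items is 7, so the solution explains 4.0748/7 = 0.5821.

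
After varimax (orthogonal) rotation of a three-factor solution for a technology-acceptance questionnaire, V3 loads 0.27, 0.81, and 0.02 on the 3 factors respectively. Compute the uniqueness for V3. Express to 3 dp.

0.271

h² = 0.27² + 0.81² + 0.02² = 0.0729 + 0.6561 + 0.0004 = 0.7294
Uniqueness u² = 1 − h² = 1 − 0.7294 = 0.2706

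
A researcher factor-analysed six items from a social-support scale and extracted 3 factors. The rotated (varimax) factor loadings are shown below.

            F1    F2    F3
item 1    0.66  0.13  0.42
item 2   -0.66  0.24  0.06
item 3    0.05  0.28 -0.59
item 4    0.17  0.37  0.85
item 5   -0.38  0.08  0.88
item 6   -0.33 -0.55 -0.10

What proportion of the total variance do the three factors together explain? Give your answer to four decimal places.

0.6316

Communalities: 0.6289, 0.4968, 0.4290, 0.8883, 0.9252, 0.4214; Σh² = 3.7896.
Total variance with 6 standardized items is 6, so the solution explains 3.7896/6 = 0.6316.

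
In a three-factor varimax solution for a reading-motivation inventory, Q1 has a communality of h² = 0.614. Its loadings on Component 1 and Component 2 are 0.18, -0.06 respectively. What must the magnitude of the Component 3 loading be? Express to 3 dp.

Under orthogonal rotation h² = Σλ², so λ_Component 3² = h² − (0.0360) = 0.614 − 0.0360 = 0.5780.
|λ| = √0.5780 = 0.7603.

0.760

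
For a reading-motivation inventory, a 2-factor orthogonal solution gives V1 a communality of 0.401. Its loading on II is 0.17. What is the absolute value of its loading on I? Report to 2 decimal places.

Under orthogonal rotation h² = Σλ², so λ_I² = h² − (0.0289) = 0.401 − 0.0289 = 0.3721.
|λ| = √0.3721 = 0.6100.

0.61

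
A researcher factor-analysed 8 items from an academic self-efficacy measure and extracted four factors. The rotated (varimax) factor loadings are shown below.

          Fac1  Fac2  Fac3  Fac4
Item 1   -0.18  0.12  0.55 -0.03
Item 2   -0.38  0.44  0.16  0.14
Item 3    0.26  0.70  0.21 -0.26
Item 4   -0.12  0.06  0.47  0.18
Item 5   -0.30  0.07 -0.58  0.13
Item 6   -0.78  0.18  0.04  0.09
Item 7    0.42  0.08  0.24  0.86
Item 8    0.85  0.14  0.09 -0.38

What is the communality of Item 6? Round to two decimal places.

h² = (-0.78)² + 0.18² + 0.04² + 0.09² = 0.6084 + 0.0324 + 0.0016 + 0.0081 = 0.6505

0.65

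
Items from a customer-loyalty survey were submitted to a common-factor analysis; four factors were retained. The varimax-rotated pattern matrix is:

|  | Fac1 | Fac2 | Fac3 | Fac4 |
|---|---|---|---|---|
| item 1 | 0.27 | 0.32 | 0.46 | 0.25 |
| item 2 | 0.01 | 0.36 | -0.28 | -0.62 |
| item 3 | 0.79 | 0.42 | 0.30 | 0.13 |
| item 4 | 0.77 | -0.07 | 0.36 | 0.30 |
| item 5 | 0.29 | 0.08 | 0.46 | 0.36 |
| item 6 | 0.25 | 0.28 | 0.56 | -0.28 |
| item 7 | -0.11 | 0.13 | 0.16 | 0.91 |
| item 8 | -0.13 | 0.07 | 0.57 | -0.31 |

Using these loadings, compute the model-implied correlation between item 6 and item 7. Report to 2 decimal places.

r̂ = Σ λ_i·λ_j across factors = (0.25)(-0.11) + (0.28)(0.13) + (0.56)(0.16) + (-0.28)(0.91)
  = -0.0275 +0.0364 +0.0896 -0.2548 = -0.1563

-0.16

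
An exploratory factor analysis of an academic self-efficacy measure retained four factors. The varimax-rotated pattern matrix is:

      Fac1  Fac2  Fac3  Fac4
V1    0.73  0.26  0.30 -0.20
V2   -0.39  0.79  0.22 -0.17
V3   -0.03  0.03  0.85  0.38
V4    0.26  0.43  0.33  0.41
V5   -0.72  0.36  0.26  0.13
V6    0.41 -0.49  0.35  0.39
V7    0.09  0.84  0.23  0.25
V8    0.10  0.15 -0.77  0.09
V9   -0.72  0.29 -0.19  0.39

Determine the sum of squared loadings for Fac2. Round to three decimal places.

SS loadings for Fac2 = 0.26² + 0.79² + 0.03² + 0.43² + 0.36² + (-0.49)² + 0.84² + 0.15² + 0.29² = 0.0676 + 0.6241 + 0.0009 + 0.1849 + 0.1296 + 0.2401 + 0.7056 + 0.0225 + 0.0841 = 2.0594

2.059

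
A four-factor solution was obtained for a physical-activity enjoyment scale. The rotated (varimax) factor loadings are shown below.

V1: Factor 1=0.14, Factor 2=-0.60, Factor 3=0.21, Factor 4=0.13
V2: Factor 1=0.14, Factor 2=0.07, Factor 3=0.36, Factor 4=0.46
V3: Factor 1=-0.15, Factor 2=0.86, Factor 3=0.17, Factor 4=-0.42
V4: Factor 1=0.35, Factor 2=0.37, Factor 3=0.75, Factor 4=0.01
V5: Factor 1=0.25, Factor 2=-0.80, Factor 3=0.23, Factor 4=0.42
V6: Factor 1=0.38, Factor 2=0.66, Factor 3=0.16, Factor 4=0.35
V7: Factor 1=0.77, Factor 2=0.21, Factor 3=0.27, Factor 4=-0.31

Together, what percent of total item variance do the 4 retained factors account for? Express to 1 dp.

72.3%

SS loadings by factor: 0.9840, 2.3611, 0.9165, 0.8000; total = 5.0616.
Total variance with 7 standardized items is 7, so the solution explains 5.0616/7 = 0.7231 = 72.31%.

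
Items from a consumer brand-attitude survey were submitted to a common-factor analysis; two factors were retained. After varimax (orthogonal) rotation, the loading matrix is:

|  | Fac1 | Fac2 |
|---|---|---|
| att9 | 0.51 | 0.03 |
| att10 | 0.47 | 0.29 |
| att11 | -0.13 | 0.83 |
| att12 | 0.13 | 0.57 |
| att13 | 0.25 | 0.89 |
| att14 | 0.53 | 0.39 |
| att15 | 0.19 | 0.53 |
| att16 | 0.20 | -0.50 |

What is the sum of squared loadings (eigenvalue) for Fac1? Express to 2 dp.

0.93

SS loadings for Fac1 = 0.51² + 0.47² + (-0.13)² + 0.13² + 0.25² + 0.53² + 0.19² + 0.20² = 0.2601 + 0.2209 + 0.0169 + 0.0169 + 0.0625 + 0.2809 + 0.0361 + 0.0400 = 0.9343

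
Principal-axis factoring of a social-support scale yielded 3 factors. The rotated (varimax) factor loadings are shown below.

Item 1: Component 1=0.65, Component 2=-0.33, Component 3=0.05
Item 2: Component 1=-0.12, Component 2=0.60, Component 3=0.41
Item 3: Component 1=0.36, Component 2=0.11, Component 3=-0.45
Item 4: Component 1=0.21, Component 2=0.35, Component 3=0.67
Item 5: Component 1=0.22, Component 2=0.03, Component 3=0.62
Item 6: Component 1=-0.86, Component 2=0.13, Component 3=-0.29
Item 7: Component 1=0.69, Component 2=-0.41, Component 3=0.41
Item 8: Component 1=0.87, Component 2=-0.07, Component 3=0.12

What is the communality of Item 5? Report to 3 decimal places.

h² = 0.22² + 0.03² + 0.62² = 0.0484 + 0.0009 + 0.3844 = 0.4337

0.434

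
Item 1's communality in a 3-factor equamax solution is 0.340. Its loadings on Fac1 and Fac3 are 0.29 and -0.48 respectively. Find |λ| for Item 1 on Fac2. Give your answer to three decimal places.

0.160

Under orthogonal rotation h² = Σλ², so λ_Fac2² = h² − (0.3145) = 0.340 − 0.3145 = 0.0255.
|λ| = √0.0255 = 0.1597.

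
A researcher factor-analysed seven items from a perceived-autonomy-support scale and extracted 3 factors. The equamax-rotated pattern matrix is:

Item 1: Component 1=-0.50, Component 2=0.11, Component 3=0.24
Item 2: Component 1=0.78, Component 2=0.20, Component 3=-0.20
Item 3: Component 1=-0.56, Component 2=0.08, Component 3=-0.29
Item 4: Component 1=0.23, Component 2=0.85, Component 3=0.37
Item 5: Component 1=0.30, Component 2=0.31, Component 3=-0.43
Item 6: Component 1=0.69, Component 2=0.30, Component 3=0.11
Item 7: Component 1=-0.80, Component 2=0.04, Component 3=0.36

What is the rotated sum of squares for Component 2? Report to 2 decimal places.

SS loadings for Component 2 = 0.11² + 0.20² + 0.08² + 0.85² + 0.31² + 0.30² + 0.04² = 0.0121 + 0.0400 + 0.0064 + 0.7225 + 0.0961 + 0.0900 + 0.0016 = 0.9687

0.97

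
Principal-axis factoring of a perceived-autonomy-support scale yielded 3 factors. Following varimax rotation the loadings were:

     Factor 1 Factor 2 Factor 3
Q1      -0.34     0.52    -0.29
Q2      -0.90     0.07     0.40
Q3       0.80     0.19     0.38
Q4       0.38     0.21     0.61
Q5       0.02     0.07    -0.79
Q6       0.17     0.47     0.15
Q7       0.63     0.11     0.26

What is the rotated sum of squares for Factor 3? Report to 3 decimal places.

1.475

SS loadings for Factor 3 = (-0.29)² + 0.40² + 0.38² + 0.61² + (-0.79)² + 0.15² + 0.26² = 0.0841 + 0.1600 + 0.1444 + 0.3721 + 0.6241 + 0.0225 + 0.0676 = 1.4748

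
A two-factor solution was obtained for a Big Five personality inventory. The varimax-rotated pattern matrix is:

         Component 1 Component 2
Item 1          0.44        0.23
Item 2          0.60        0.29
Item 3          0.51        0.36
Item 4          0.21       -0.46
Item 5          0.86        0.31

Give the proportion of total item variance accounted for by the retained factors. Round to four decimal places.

0.4343

Communalities: 0.2465, 0.4441, 0.3897, 0.2557, 0.8357; Σh² = 2.1717.
Total variance with 5 standardized items is 5, so the solution explains 2.1717/5 = 0.4343.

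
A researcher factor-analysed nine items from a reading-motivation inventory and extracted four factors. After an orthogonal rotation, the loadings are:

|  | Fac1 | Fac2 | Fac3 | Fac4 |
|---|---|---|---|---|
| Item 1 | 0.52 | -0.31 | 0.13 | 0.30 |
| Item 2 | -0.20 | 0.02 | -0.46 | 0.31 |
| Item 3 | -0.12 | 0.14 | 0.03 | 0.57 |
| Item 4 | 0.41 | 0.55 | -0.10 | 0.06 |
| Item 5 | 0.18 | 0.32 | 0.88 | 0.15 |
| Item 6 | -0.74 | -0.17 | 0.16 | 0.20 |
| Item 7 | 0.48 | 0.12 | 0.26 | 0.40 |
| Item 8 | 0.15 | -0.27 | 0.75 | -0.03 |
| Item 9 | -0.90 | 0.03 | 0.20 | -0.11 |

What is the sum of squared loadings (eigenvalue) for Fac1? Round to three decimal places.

2.136

SS loadings for Fac1 = 0.52² + (-0.20)² + (-0.12)² + 0.41² + 0.18² + (-0.74)² + 0.48² + 0.15² + (-0.90)² = 0.2704 + 0.0400 + 0.0144 + 0.1681 + 0.0324 + 0.5476 + 0.2304 + 0.0225 + 0.8100 = 2.1358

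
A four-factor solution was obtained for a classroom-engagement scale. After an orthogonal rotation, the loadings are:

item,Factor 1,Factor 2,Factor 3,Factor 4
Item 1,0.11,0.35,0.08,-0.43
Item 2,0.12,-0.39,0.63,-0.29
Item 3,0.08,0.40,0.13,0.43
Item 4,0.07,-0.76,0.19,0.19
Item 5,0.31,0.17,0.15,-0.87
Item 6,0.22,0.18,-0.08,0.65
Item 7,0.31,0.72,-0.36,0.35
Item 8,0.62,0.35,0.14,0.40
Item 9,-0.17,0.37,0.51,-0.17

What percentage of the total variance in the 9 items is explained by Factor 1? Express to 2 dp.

SS loadings for Factor 1 = 0.11² + 0.12² + 0.08² + 0.07² + 0.31² + 0.22² + 0.31² + 0.62² + (-0.17)² = 0.6917
With 9 standardized items, total variance = 9. Proportion = 0.6917/9 = 0.0769 → 7.69%.

7.69%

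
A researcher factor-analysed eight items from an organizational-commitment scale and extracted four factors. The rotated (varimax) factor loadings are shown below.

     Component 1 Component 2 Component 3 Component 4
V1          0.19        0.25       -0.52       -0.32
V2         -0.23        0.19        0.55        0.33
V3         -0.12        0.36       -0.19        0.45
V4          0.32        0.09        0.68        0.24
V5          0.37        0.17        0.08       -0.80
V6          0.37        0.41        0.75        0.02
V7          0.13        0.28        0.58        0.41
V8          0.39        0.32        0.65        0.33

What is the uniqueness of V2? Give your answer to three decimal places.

h² = (-0.23)² + 0.19² + 0.55² + 0.33² = 0.0529 + 0.0361 + 0.3025 + 0.1089 = 0.5004
Uniqueness u² = 1 − h² = 1 − 0.5004 = 0.4996

0.500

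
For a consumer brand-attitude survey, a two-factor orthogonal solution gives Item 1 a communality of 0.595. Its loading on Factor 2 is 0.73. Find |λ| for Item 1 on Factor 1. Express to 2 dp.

Under orthogonal rotation h² = Σλ², so λ_Factor 1² = h² − (0.5329) = 0.595 − 0.5329 = 0.0621.
|λ| = √0.0621 = 0.2492.

0.25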